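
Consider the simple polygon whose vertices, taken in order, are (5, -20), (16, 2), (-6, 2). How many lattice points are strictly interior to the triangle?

221

Using the shoelace formula, 2A = |(5·2 − 16·(-20)) + (16·2 − (-6)·2) + ((-6)·(-20) − 5·2)| = 484, so the area is 242.
Summing gcd(|Δx|,|Δy|) over the edges gives the boundary count: gcd(11,22) + gcd(22,0) + gcd(11,22) = 11+22+11 = 44.
Pick's theorem gives I = A − B/2 + 1 = 242 − 44/2 + 1 = 221.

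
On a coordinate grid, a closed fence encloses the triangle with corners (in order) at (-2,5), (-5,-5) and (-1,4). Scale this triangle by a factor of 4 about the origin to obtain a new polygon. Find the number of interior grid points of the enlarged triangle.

Using the shoelace formula, 2A = |[(-2)·(-5) − (-5)·5] + [(-5)·4 − (-1)·(-5)] + [(-1)·5 − (-2)·4]| = 13, so the area is 6.5.
Along each edge there are gcd(|Δx|,|Δy|)+1 lattice points, so counting each shared vertex once the boundary has gcd(3,10) + gcd(4,9) + gcd(1,1) = 1+1+1 = 3.
Scaling by 4 multiplies the area by 4² = 16 (so the new area is 104) and multiplies the boundary lattice-point count by 4, giving 12.
By Pick's theorem, the interior count of the dilated polygon is 104 − 12/2 + 1 = 99.

99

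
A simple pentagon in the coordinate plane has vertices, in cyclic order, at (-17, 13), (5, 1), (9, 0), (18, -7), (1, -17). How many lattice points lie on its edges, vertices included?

11

The number of boundary lattice points is Σ gcd(|Δx|,|Δy|) = gcd(22,12) + gcd(4,1) + gcd(9,7) + gcd(17,10) + gcd(18,30) = 2+1+1+1+6 = 11.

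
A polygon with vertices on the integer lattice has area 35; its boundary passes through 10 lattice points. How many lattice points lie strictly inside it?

From Pick's theorem, I = A − B/2 + 1 = 35 − 10/2 + 1 = 31.

31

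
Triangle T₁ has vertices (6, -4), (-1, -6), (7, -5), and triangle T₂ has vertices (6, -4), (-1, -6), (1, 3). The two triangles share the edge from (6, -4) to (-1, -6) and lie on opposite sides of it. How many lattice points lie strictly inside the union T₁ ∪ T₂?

33

The union is the simple quadrilateral with vertices (6, -4), (7, -5), (-1, -6), (1, 3) in order.
By the shoelace formula, twice the signed area is |[6·(-5) − 7·(-4)] + [7·(-6) − (-1)·(-5)] + [(-1)·3 − 1·(-6)] + [1·(-4) − 6·3]| = 68, so the area is 34.
Summing gcd(|Δx|,|Δy|) over the edges gives the boundary count: gcd(1,1) + gcd(8,1) + gcd(2,9) + gcd(5,7) = 1+1+1+1 = 4.
By Pick's theorem I = A − B/2 + 1 = 34 − 4/2 + 1 = 33.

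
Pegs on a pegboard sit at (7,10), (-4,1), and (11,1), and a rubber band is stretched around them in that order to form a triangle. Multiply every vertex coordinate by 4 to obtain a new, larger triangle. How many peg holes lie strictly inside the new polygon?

1047

By the shoelace formula, twice the signed area is |(7·1 − (-4)·10) + ((-4)·1 − 11·1) + (11·10 − 7·1)| = 135, so the area is 135/2.
The number of boundary lattice points is Σ gcd(|Δx|,|Δy|) = gcd(11,9) + gcd(15,0) + gcd(4,9) = 1+15+1 = 17.
Scaling by 4 multiplies the area by 4² = 16 (so the new area is 1080) and multiplies the boundary lattice-point count by 4, giving 68.
By Pick's theorem, the interior count of the dilated polygon is 1080 − 68/2 + 1 = 1047.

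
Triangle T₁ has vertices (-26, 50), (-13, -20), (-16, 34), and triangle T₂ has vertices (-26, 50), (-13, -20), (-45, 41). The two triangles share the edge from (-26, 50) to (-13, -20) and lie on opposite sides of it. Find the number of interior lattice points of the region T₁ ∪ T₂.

The union is the simple quadrilateral with vertices (-26, 50), (-16, 34), (-13, -20), (-45, 41) in order.
Using the shoelace formula, 2A = |((-26)·34 − (-16)·50) + ((-16)·(-20) − (-13)·34) + ((-13)·41 − (-45)·(-20)) + ((-45)·50 − (-26)·41)| = 1939, so the area is 1939/2.
Summing gcd(|Δx|,|Δy|) over the edges gives the boundary count: gcd(10,16) + gcd(3,54) + gcd(32,61) + gcd(19,9) = 2+3+1+1 = 7.
By Pick's theorem I = A − B/2 + 1 = 1939/2 − 7/2 + 1 = 967.

967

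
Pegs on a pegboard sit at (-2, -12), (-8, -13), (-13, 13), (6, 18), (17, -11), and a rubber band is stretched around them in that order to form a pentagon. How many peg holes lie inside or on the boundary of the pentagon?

630

The shoelace formula gives twice the area as |((-2)·(-13) − (-8)·(-12)) + ((-8)·13 − (-13)·(-13)) + ((-13)·18 − 6·13) + (6·(-11) − 17·18) + (17·(-12) − (-2)·(-11))| = 1253, so the area is 626.5.
Along each edge there are gcd(|Δx|,|Δy|)+1 lattice points, so counting each shared vertex once the boundary has gcd(6,1) + gcd(5,26) + gcd(19,5) + gcd(11,29) + gcd(19,1) = 1+1+1+1+1 = 5.
Pick's theorem gives I = A − B/2 + 1 = 626.5 − 5/2 + 1 = 625, so the closed region contains I + B = 625 + 5 = 630 lattice points.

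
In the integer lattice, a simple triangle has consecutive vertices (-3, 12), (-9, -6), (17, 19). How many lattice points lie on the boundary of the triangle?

Summing gcd(|Δx|,|Δy|) over the edges gives the boundary count: gcd(6,18) + gcd(26,25) + gcd(20,7) = 6+1+1 = 8.

8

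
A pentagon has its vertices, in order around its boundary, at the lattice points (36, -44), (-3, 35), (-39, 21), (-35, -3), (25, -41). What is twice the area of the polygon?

5168

The shoelace formula gives twice the area as |(36·35 − (-3)·(-44)) + ((-3)·21 − (-39)·35) + ((-39)·(-3) − (-35)·21) + ((-35)·(-41) − 25·(-3)) + (25·(-44) − 36·(-41))| = 5168, so the area is 2584.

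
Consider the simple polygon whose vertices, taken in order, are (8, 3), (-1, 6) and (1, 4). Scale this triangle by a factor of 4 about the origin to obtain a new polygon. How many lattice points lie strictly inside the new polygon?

85

Using the shoelace formula, 2A = |[8·6 − (-1)·3] + [(-1)·4 − 1·6] + [1·3 − 8·4]| = 12, so the area is 6.
The number of boundary lattice points is Σ gcd(|Δx|,|Δy|) = gcd(9,3) + gcd(2,2) + gcd(7,1) = 3+2+1 = 6.
Scaling by 4 multiplies the area by 4² = 16 (so the new area is 96) and multiplies the boundary lattice-point count by 4, giving 24.
By Pick's theorem, the interior count of the dilated polygon is 96 − 24/2 + 1 = 85.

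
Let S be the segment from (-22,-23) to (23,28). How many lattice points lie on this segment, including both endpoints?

The number of lattice points on a segment between lattice points is gcd(|Δx|,|Δy|) + 1 = gcd(45,51) + 1 = 3 + 1 = 4.

4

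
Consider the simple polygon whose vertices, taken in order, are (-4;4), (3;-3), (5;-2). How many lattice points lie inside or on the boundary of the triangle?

17

By the shoelace formula, twice the signed area is |[(-4)·(-3) − 3·4] + [3·(-2) − 5·(-3)] + [5·4 − (-4)·(-2)]| = 21, so the area is 10.5.
The number of boundary lattice points is Σ gcd(|Δx|,|Δy|) = gcd(7,7) + gcd(2,1) + gcd(9,6) = 7+1+3 = 11.
Pick's theorem gives I = A − B/2 + 1 = 10.5 − 11/2 + 1 = 6, so the closed region contains I + B = 6 + 11 = 17 lattice points.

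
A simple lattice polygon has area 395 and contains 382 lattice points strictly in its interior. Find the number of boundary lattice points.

Pick's theorem gives A = I + B/2 − 1, so B = 2(A − I + 1) = 2(395 − 382 + 1) = 28.

28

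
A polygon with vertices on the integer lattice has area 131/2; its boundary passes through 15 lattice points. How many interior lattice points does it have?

From Pick's theorem, I = A − B/2 + 1 = 131/2 − 15/2 + 1 = 59.

59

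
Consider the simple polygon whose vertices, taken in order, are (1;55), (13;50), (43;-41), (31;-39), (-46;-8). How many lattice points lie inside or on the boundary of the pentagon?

By the shoelace formula, twice the signed area is |(1·50 − 13·55) + (13·(-41) − 43·50) + (43·(-39) − 31·(-41)) + (31·(-8) − (-46)·(-39)) + ((-46)·55 − 1·(-8))| = 8318, so the area is 4159.
Summing gcd(|Δx|,|Δy|) over the edges gives the boundary count: gcd(12,5) + gcd(30,91) + gcd(12,2) + gcd(77,31) + gcd(47,63) = 1+1+2+1+1 = 6.
Pick's theorem gives I = A − B/2 + 1 = 4159 − 6/2 + 1 = 4157, so the closed region contains I + B = 4157 + 6 = 4163 lattice points.

4163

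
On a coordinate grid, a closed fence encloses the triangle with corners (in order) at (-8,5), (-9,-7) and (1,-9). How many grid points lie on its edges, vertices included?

4

Summing gcd(|Δx|,|Δy|) over the edges gives the boundary count: gcd(1,12) + gcd(10,2) + gcd(9,14) = 1+2+1 = 4.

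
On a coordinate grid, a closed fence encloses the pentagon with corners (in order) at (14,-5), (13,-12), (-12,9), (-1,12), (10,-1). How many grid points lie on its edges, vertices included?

Summing gcd(|Δx|,|Δy|) over the edges gives the boundary count: gcd(1,7) + gcd(25,21) + gcd(11,3) + gcd(11,13) + gcd(4,4) = 1+1+1+1+4 = 8.

8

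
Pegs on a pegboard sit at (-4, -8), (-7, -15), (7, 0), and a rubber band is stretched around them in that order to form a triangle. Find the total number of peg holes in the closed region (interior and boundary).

The shoelace formula gives twice the area as |((-4)·(-15) − (-7)·(-8)) + ((-7)·0 − 7·(-15)) + (7·(-8) − (-4)·0)| = 53, so the area is 26.5.
Along each edge there are gcd(|Δx|,|Δy|)+1 lattice points, so counting each shared vertex once the boundary has gcd(3,7) + gcd(14,15) + gcd(11,8) = 1+1+1 = 3.
Pick's theorem gives I = A − B/2 + 1 = 26.5 − 3/2 + 1 = 26, so the closed region contains I + B = 26 + 3 = 29 lattice points.

29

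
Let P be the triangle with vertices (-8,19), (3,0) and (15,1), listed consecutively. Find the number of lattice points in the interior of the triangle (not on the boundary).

The shoelace formula gives twice the area as |[(-8)·0 − 3·19] + [3·1 − 15·0] + [15·19 − (-8)·1]| = 239, so the area is 119.5.
Along each edge there are gcd(|Δx|,|Δy|)+1 lattice points, so counting each shared vertex once the boundary has gcd(11,19) + gcd(12,1) + gcd(23,18) = 1+1+1 = 3.
By Pick's theorem A = I + B/2 − 1, so I = 119.5 − 3/2 + 1 = 119.

119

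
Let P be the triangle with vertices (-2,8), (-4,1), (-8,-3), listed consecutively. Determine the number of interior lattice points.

The shoelace formula gives twice the area as |((-2)·1 − (-4)·8) + ((-4)·(-3) − (-8)·1) + ((-8)·8 − (-2)·(-3))| = 20, so the area is 10.
Summing gcd(|Δx|,|Δy|) over the edges gives the boundary count: gcd(2,7) + gcd(4,4) + gcd(6,11) = 1+4+1 = 6.
By Pick's theorem A = I + B/2 − 1, so I = 10 − 6/2 + 1 = 8.

8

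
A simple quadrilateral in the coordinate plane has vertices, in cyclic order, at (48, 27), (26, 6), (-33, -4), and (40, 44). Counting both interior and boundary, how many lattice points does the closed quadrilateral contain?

Using the shoelace formula, 2A = |[48·6 − 26·27] + [26·(-4) − (-33)·6] + [(-33)·44 − 40·(-4)] + [40·27 − 48·44]| = 2644, so the area is 1322.
Along each edge there are gcd(|Δx|,|Δy|)+1 lattice points, so counting each shared vertex once the boundary has gcd(22,21) + gcd(59,10) + gcd(73,48) + gcd(8,17) = 1+1+1+1 = 4.
Pick's theorem gives I = A − B/2 + 1 = 1322 − 4/2 + 1 = 1321, so the closed region contains I + B = 1321 + 4 = 1325 lattice points.

1325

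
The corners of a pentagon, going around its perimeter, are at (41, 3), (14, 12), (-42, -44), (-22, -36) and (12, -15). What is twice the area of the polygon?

2295

By the shoelace formula, twice the signed area is |(41·12 − 14·3) + (14·(-44) − (-42)·12) + ((-42)·(-36) − (-22)·(-44)) + ((-22)·(-15) − 12·(-36)) + (12·3 − 41·(-15))| = 2295, so the area is 1147.5.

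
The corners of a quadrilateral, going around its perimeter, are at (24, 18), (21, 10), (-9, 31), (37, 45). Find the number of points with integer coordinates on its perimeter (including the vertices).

Summing gcd(|Δx|,|Δy|) over the edges gives the boundary count: gcd(3,8) + gcd(30,21) + gcd(46,14) + gcd(13,27) = 1+3+2+1 = 7.

7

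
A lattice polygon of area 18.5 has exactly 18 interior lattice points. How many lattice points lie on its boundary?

Pick's theorem gives A = I + B/2 − 1, so B = 2(A − I + 1) = 2(18.5 − 18 + 1) = 3.

3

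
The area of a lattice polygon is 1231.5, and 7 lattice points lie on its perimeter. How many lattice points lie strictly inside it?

1229

From Pick's theorem, I = A − B/2 + 1 = 1231.5 − 7/2 + 1 = 1229.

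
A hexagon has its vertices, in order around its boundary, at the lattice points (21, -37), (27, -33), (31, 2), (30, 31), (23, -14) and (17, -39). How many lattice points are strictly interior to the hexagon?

By the shoelace formula, twice the signed area is |(21·(-33) − 27·(-37)) + (27·2 − 31·(-33)) + (31·31 − 30·2) + (30·(-14) − 23·31) + (23·(-39) − 17·(-14)) + (17·(-37) − 21·(-39))| = 682, so the area is 341.
The number of boundary lattice points is Σ gcd(|Δx|,|Δy|) = gcd(6,4) + gcd(4,35) + gcd(1,29) + gcd(7,45) + gcd(6,25) + gcd(4,2) = 2+1+1+1+1+2 = 8.
By Pick's theorem A = I + B/2 − 1, so I = 341 − 8/2 + 1 = 338.

338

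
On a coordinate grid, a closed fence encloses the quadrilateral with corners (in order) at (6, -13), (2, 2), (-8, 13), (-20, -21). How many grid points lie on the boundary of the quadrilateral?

6

Along each edge there are gcd(|Δx|,|Δy|)+1 lattice points, so counting each shared vertex once the boundary has gcd(4,15) + gcd(10,11) + gcd(12,34) + gcd(26,8) = 1+1+2+2 = 6.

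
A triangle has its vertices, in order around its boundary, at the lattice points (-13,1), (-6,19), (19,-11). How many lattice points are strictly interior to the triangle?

326

By the shoelace formula, twice the signed area is |((-13)·19 − (-6)·1) + ((-6)·(-11) − 19·19) + (19·1 − (-13)·(-11))| = 660, so the area is 330.
Summing gcd(|Δx|,|Δy|) over the edges gives the boundary count: gcd(7,18) + gcd(25,30) + gcd(32,12) = 1+5+4 = 10.
Pick's theorem gives I = A − B/2 + 1 = 330 − 10/2 + 1 = 326.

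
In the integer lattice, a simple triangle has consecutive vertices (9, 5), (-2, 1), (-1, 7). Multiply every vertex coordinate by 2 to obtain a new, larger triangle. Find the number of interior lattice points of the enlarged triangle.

121

Using the shoelace formula, 2A = |(9·1 − (-2)·5) + ((-2)·7 − (-1)·1) + ((-1)·5 − 9·7)| = 62, so the area is 31.
Along each edge there are gcd(|Δx|,|Δy|)+1 lattice points, so counting each shared vertex once the boundary has gcd(11,4) + gcd(1,6) + gcd(10,2) = 1+1+2 = 4.
Scaling by 2 multiplies the area by 2² = 4 (so the new area is 124) and multiplies the boundary lattice-point count by 2, giving 8.
By Pick's theorem, the interior count of the dilated polygon is 124 − 8/2 + 1 = 121.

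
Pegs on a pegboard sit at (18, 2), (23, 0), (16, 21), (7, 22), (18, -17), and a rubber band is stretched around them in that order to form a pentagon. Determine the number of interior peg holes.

By the shoelace formula, twice the signed area is |(18·0 − 23·2) + (23·21 − 16·0) + (16·22 − 7·21) + (7·(-17) − 18·22) + (18·2 − 18·(-17))| = 469, so the area is 234.5.
Along each edge there are gcd(|Δx|,|Δy|)+1 lattice points, so counting each shared vertex once the boundary has gcd(5,2) + gcd(7,21) + gcd(9,1) + gcd(11,39) + gcd(0,19) = 1+7+1+1+19 = 29.
Pick's theorem gives I = A − B/2 + 1 = 234.5 − 29/2 + 1 = 221.

221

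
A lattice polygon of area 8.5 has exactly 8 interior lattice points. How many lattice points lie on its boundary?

3

Pick's theorem gives A = I + B/2 − 1, so B = 2(A − I + 1) = 2(8.5 − 8 + 1) = 3.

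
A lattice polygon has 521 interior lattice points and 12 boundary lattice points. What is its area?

By Pick's theorem, A = I + B/2 − 1 = 521 + 12/2 − 1 = 526.

526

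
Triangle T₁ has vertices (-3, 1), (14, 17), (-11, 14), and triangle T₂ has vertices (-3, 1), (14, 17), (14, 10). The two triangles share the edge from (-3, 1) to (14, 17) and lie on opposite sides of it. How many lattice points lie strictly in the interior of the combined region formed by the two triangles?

The union is the simple quadrilateral with vertices (-3, 1), (-11, 14), (14, 17), (14, 10) in order.
The shoelace formula gives twice the area as |[(-3)·14 − (-11)·1] + [(-11)·17 − 14·14] + [14·10 − 14·17] + [14·1 − (-3)·10]| = 468, so the area is 234.
The number of boundary lattice points is Σ gcd(|Δx|,|Δy|) = gcd(8,13) + gcd(25,3) + gcd(0,7) + gcd(17,9) = 1+1+7+1 = 10.
By Pick's theorem I = A − B/2 + 1 = 234 − 10/2 + 1 = 230.

230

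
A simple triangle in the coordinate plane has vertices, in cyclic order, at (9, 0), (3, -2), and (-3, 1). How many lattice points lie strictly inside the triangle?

13

By the shoelace formula, twice the signed area is |[9·(-2) − 3·0] + [3·1 − (-3)·(-2)] + [(-3)·0 − 9·1]| = 30, so the area is 15.
The number of boundary lattice points is Σ gcd(|Δx|,|Δy|) = gcd(6,2) + gcd(6,3) + gcd(12,1) = 2+3+1 = 6.
Pick's theorem gives I = A − B/2 + 1 = 15 − 6/2 + 1 = 13.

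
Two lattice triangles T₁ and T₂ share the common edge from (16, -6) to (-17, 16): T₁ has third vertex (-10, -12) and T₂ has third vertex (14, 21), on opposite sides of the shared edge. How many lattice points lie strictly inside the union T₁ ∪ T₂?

The union is the simple quadrilateral with vertices (16, -6), (-10, -12), (-17, 16), (14, 21) in order.
Using the shoelace formula, 2A = |(16·(-12) − (-10)·(-6)) + ((-10)·16 − (-17)·(-12)) + ((-17)·21 − 14·16) + (14·(-6) − 16·21)| = 1617, so the area is 1617/2.
Summing gcd(|Δx|,|Δy|) over the edges gives the boundary count: gcd(26,6) + gcd(7,28) + gcd(31,5) + gcd(2,27) = 2+7+1+1 = 11.
By Pick's theorem I = A − B/2 + 1 = 1617/2 − 11/2 + 1 = 804.

804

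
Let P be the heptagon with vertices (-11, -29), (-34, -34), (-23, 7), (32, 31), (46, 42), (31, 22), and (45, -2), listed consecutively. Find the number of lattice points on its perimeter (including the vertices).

Along each edge there are gcd(|Δx|,|Δy|)+1 lattice points, so counting each shared vertex once the boundary has gcd(23,5) + gcd(11,41) + gcd(55,24) + gcd(14,11) + gcd(15,20) + gcd(14,24) + gcd(56,27) = 1+1+1+1+5+2+1 = 12.

12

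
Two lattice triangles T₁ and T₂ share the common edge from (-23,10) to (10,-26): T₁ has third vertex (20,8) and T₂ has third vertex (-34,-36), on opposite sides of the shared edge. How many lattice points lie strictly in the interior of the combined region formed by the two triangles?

The union is the simple quadrilateral with vertices (-23,10), (20,8), (10,-26), (-34,-36) in order.
By the shoelace formula, twice the signed area is |((-23)·8 − 20·10) + (20·(-26) − 10·8) + (10·(-36) − (-34)·(-26)) + ((-34)·10 − (-23)·(-36))| = 3396, so the area is 1698.
Summing gcd(|Δx|,|Δy|) over the edges gives the boundary count: gcd(43,2) + gcd(10,34) + gcd(44,10) + gcd(11,46) = 1+2+2+1 = 6.
By Pick's theorem I = A − B/2 + 1 = 1698 − 6/2 + 1 = 1696.

1696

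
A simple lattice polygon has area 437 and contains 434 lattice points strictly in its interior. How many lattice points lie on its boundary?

Pick's theorem gives A = I + B/2 − 1, so B = 2(A − I + 1) = 2(437 − 434 + 1) = 8.

8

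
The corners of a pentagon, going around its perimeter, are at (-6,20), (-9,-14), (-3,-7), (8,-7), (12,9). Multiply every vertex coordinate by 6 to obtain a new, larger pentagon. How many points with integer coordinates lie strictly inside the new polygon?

The shoelace formula gives twice the area as |((-6)·(-14) − (-9)·20) + ((-9)·(-7) − (-3)·(-14)) + ((-3)·(-7) − 8·(-7)) + (8·9 − 12·(-7)) + (12·20 − (-6)·9)| = 812, so the area is 406.
Summing gcd(|Δx|,|Δy|) over the edges gives the boundary count: gcd(3,34) + gcd(6,7) + gcd(11,0) + gcd(4,16) + gcd(18,11) = 1+1+11+4+1 = 18.
Scaling by 6 multiplies the area by 6² = 36 (so the new area is 14616) and multiplies the boundary lattice-point count by 6, giving 108.
By Pick's theorem, the interior count of the dilated polygon is 14616 − 108/2 + 1 = 14563.

14563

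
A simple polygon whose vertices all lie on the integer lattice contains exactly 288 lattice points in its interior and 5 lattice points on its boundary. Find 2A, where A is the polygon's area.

579

By Pick's theorem, A = I + B/2 − 1 = 288 + 5/2 − 1 = 579/2.
Hence 2A = 579.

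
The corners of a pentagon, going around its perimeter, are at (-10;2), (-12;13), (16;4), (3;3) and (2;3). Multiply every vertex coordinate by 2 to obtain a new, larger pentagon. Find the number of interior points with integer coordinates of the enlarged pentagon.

574

By the shoelace formula, twice the signed area is |((-10)·13 − (-12)·2) + ((-12)·4 − 16·13) + (16·3 − 3·4) + (3·3 − 2·3) + (2·2 − (-10)·3)| = 289, so the area is 289/2.
Summing gcd(|Δx|,|Δy|) over the edges gives the boundary count: gcd(2,11) + gcd(28,9) + gcd(13,1) + gcd(1,0) + gcd(12,1) = 1+1+1+1+1 = 5.
Scaling by 2 multiplies the area by 2² = 4 (so the new area is 578) and multiplies the boundary lattice-point count by 2, giving 10.
By Pick's theorem, the interior count of the dilated polygon is 578 − 10/2 + 1 = 574.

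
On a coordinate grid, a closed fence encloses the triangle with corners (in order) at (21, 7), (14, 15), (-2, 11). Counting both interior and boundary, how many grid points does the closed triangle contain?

By the shoelace formula, twice the signed area is |[21·15 − 14·7] + [14·11 − (-2)·15] + [(-2)·7 − 21·11]| = 156, so the area is 78.
Summing gcd(|Δx|,|Δy|) over the edges gives the boundary count: gcd(7,8) + gcd(16,4) + gcd(23,4) = 1+4+1 = 6.
Pick's theorem gives I = A − B/2 + 1 = 78 − 6/2 + 1 = 76, so the closed region contains I + B = 76 + 6 = 82 lattice points.

82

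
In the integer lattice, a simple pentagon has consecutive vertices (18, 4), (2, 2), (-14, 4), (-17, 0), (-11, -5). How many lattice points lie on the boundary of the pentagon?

7

The number of boundary lattice points is Σ gcd(|Δx|,|Δy|) = gcd(16,2) + gcd(16,2) + gcd(3,4) + gcd(6,5) + gcd(29,9) = 2+2+1+1+1 = 7.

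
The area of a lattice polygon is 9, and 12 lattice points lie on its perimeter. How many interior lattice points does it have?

4

Pick's theorem A = I + B/2 − 1 rearranges to I = A − B/2 + 1 = 9 − 12/2 + 1 = 4.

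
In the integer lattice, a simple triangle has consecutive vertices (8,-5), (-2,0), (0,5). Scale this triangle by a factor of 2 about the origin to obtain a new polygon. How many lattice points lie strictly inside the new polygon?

113

By the shoelace formula, twice the signed area is |(8·0 − (-2)·(-5)) + ((-2)·5 − 0·0) + (0·(-5) − 8·5)| = 60, so the area is 30.
The number of boundary lattice points is Σ gcd(|Δx|,|Δy|) = gcd(10,5) + gcd(2,5) + gcd(8,10) = 5+1+2 = 8.
Scaling by 2 multiplies the area by 2² = 4 (so the new area is 120) and multiplies the boundary lattice-point count by 2, giving 16.
By Pick's theorem, the interior count of the dilated polygon is 120 − 16/2 + 1 = 113.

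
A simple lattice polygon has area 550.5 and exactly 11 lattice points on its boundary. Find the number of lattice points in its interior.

From Pick's theorem, I = A − B/2 + 1 = 550.5 − 11/2 + 1 = 546.

546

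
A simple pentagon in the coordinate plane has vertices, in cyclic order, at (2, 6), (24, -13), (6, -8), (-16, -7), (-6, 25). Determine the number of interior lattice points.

Using the shoelace formula, 2A = |(2·(-13) − 24·6) + (24·(-8) − 6·(-13)) + (6·(-7) − (-16)·(-8)) + ((-16)·25 − (-6)·(-7)) + ((-6)·6 − 2·25)| = 982, so the area is 491.
The number of boundary lattice points is Σ gcd(|Δx|,|Δy|) = gcd(22,19) + gcd(18,5) + gcd(22,1) + gcd(10,32) + gcd(8,19) = 1+1+1+2+1 = 6.
Pick's theorem gives I = A − B/2 + 1 = 491 − 6/2 + 1 = 489.

489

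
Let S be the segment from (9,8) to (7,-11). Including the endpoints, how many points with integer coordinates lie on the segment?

The number of lattice points on a segment between lattice points is gcd(|Δx|,|Δy|) + 1 = gcd(2,19) + 1 = 1 + 1 = 2.

2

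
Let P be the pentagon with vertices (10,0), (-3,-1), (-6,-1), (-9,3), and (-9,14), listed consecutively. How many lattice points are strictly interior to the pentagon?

132

The shoelace formula gives twice the area as |[10·(-1) − (-3)·0] + [(-3)·(-1) − (-6)·(-1)] + [(-6)·3 − (-9)·(-1)] + [(-9)·14 − (-9)·3] + [(-9)·0 − 10·14]| = 279, so the area is 279/2.
Along each edge there are gcd(|Δx|,|Δy|)+1 lattice points, so counting each shared vertex once the boundary has gcd(13,1) + gcd(3,0) + gcd(3,4) + gcd(0,11) + gcd(19,14) = 1+3+1+11+1 = 17.
Pick's theorem gives I = A − B/2 + 1 = 279/2 − 17/2 + 1 = 132.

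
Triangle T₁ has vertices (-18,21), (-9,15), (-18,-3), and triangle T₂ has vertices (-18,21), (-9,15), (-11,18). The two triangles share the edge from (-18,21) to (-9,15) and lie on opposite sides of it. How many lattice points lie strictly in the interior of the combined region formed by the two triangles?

The union is the simple quadrilateral with vertices (-18,21), (-18,-3), (-9,15), (-11,18) in order.
Using the shoelace formula, 2A = |[(-18)·(-3) − (-18)·21] + [(-18)·15 − (-9)·(-3)] + [(-9)·18 − (-11)·15] + [(-11)·21 − (-18)·18]| = 231, so the area is 231/2.
Along each edge there are gcd(|Δx|,|Δy|)+1 lattice points, so counting each shared vertex once the boundary has gcd(0,24) + gcd(9,18) + gcd(2,3) + gcd(7,3) = 24+9+1+1 = 35.
By Pick's theorem I = A − B/2 + 1 = 231/2 − 35/2 + 1 = 99.

99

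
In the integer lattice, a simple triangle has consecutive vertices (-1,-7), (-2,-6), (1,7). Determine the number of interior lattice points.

By the shoelace formula, twice the signed area is |((-1)·(-6) − (-2)·(-7)) + ((-2)·7 − 1·(-6)) + (1·(-7) − (-1)·7)| = 16, so the area is 8.
Along each edge there are gcd(|Δx|,|Δy|)+1 lattice points, so counting each shared vertex once the boundary has gcd(1,1) + gcd(3,13) + gcd(2,14) = 1+1+2 = 4.
By Pick's theorem A = I + B/2 − 1, so I = 8 − 4/2 + 1 = 7.

7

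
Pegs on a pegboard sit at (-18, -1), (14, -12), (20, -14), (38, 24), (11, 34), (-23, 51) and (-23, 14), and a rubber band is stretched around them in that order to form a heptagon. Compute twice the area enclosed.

4783

Using the shoelace formula, 2A = |[(-18)·(-12) − 14·(-1)] + [14·(-14) − 20·(-12)] + [20·24 − 38·(-14)] + [38·34 − 11·24] + [11·51 − (-23)·34] + [(-23)·14 − (-23)·51] + [(-23)·(-1) − (-18)·14]| = 4783, so the area is 4783/2.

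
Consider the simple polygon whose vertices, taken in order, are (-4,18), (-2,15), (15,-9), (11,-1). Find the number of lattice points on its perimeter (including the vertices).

7

Along each edge there are gcd(|Δx|,|Δy|)+1 lattice points, so counting each shared vertex once the boundary has gcd(2,3) + gcd(17,24) + gcd(4,8) + gcd(15,19) = 1+1+4+1 = 7.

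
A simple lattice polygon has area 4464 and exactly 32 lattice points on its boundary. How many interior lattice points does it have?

4449

Pick's theorem A = I + B/2 − 1 rearranges to I = A − B/2 + 1 = 4464 − 32/2 + 1 = 4449.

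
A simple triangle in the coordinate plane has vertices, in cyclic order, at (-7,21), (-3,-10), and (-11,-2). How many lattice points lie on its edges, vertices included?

Summing gcd(|Δx|,|Δy|) over the edges gives the boundary count: gcd(4,31) + gcd(8,8) + gcd(4,23) = 1+8+1 = 10.

10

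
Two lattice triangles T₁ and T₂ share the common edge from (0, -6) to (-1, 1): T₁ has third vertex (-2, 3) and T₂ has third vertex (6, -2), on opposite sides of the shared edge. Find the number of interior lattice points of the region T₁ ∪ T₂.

The union is the simple quadrilateral with vertices (0, -6), (-2, 3), (-1, 1), (6, -2) in order.
By the shoelace formula, twice the signed area is |[0·3 − (-2)·(-6)] + [(-2)·1 − (-1)·3] + [(-1)·(-2) − 6·1] + [6·(-6) − 0·(-2)]| = 51, so the area is 25.5.
The number of boundary lattice points is Σ gcd(|Δx|,|Δy|) = gcd(2,9) + gcd(1,2) + gcd(7,3) + gcd(6,4) = 1+1+1+2 = 5.
By Pick's theorem I = A − B/2 + 1 = 25.5 − 5/2 + 1 = 24.

24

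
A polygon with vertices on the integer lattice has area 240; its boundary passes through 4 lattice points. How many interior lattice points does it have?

239

Pick's theorem A = I + B/2 − 1 rearranges to I = A − B/2 + 1 = 240 − 4/2 + 1 = 239.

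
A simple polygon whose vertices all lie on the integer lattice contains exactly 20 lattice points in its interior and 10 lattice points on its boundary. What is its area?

24

Pick's theorem states A = I + B/2 − 1, so A = 20 + 10/2 − 1 = 24.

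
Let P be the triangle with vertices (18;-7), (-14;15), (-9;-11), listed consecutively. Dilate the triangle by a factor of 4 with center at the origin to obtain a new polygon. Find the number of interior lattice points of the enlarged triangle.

5769

The shoelace formula gives twice the area as |(18·15 − (-14)·(-7)) + ((-14)·(-11) − (-9)·15) + ((-9)·(-7) − 18·(-11))| = 722, so the area is 361.
The number of boundary lattice points is Σ gcd(|Δx|,|Δy|) = gcd(32,22) + gcd(5,26) + gcd(27,4) = 2+1+1 = 4.
Scaling by 4 multiplies the area by 4² = 16 (so the new area is 5776) and multiplies the boundary lattice-point count by 4, giving 16.
By Pick's theorem, the interior count of the dilated polygon is 5776 − 16/2 + 1 = 5769.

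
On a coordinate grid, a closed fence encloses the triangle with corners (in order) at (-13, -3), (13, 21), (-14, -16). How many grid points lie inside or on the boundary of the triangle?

Using the shoelace formula, 2A = |((-13)·21 − 13·(-3)) + (13·(-16) − (-14)·21) + ((-14)·(-3) − (-13)·(-16))| = 314, so the area is 157.
Summing gcd(|Δx|,|Δy|) over the edges gives the boundary count: gcd(26,24) + gcd(27,37) + gcd(1,13) = 2+1+1 = 4.
Pick's theorem gives I = A − B/2 + 1 = 157 − 4/2 + 1 = 156, so the closed region contains I + B = 156 + 4 = 160 lattice points.

160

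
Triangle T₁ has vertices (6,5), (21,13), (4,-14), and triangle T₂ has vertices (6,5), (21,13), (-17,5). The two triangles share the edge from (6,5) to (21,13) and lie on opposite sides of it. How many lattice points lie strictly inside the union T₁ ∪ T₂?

214

The union is the simple quadrilateral with vertices (6,5), (4,-14), (21,13), (-17,5) in order.
The shoelace formula gives twice the area as |(6·(-14) − 4·5) + (4·13 − 21·(-14)) + (21·5 − (-17)·13) + ((-17)·5 − 6·5)| = 453, so the area is 453/2.
Summing gcd(|Δx|,|Δy|) over the edges gives the boundary count: gcd(2,19) + gcd(17,27) + gcd(38,8) + gcd(23,0) = 1+1+2+23 = 27.
By Pick's theorem I = A − B/2 + 1 = 453/2 − 27/2 + 1 = 214.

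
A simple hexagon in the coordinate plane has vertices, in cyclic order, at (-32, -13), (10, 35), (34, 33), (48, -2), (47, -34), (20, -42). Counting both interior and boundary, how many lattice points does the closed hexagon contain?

The shoelace formula gives twice the area as |[(-32)·35 − 10·(-13)] + [10·33 − 34·35] + [34·(-2) − 48·33] + [48·(-34) − 47·(-2)] + [47·(-42) − 20·(-34)] + [20·(-13) − (-32)·(-42)]| = 7938, so the area is 3969.
The number of boundary lattice points is Σ gcd(|Δx|,|Δy|) = gcd(42,48) + gcd(24,2) + gcd(14,35) + gcd(1,32) + gcd(27,8) + gcd(52,29) = 6+2+7+1+1+1 = 18.
Pick's theorem gives I = A − B/2 + 1 = 3969 − 18/2 + 1 = 3961, so the closed region contains I + B = 3961 + 18 = 3979 lattice points.

3979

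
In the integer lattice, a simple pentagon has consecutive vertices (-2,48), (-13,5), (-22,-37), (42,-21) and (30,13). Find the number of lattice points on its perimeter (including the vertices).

23

Along each edge there are gcd(|Δx|,|Δy|)+1 lattice points, so counting each shared vertex once the boundary has gcd(11,43) + gcd(9,42) + gcd(64,16) + gcd(12,34) + gcd(32,35) = 1+3+16+2+1 = 23.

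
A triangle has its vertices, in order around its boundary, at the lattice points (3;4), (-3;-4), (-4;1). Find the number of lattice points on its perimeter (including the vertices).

Along each edge there are gcd(|Δx|,|Δy|)+1 lattice points, so counting each shared vertex once the boundary has gcd(6,8) + gcd(1,5) + gcd(7,3) = 2+1+1 = 4.

4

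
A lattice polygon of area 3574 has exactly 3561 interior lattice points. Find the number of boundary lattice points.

28

Pick's theorem gives A = I + B/2 − 1, so B = 2(A − I + 1) = 2(3574 − 3561 + 1) = 28.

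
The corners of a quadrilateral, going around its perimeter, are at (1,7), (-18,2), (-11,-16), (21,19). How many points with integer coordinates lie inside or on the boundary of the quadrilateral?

351

By the shoelace formula, twice the signed area is |[1·2 − (-18)·7] + [(-18)·(-16) − (-11)·2] + [(-11)·19 − 21·(-16)] + [21·7 − 1·19]| = 693, so the area is 346.5.
Summing gcd(|Δx|,|Δy|) over the edges gives the boundary count: gcd(19,5) + gcd(7,18) + gcd(32,35) + gcd(20,12) = 1+1+1+4 = 7.
Pick's theorem gives I = A − B/2 + 1 = 346.5 − 7/2 + 1 = 344, so the closed region contains I + B = 344 + 7 = 351 lattice points.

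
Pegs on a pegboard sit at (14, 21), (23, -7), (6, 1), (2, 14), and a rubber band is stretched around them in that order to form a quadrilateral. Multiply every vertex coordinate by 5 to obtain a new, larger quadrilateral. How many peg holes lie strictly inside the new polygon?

7341

By the shoelace formula, twice the signed area is |[14·(-7) − 23·21] + [23·1 − 6·(-7)] + [6·14 − 2·1] + [2·21 − 14·14]| = 588, so the area is 294.
The number of boundary lattice points is Σ gcd(|Δx|,|Δy|) = gcd(9,28) + gcd(17,8) + gcd(4,13) + gcd(12,7) = 1+1+1+1 = 4.
Scaling by 5 multiplies the area by 5² = 25 (so the new area is 7350) and multiplies the boundary lattice-point count by 5, giving 20.
By Pick's theorem, the interior count of the dilated polygon is 7350 − 20/2 + 1 = 7341.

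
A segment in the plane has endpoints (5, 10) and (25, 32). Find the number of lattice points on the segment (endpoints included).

The number of lattice points on a segment between lattice points is gcd(|Δx|,|Δy|) + 1 = gcd(20,22) + 1 = 2 + 1 = 3.

3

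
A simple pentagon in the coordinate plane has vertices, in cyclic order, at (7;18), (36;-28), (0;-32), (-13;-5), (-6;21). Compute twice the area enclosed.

The shoelace formula gives twice the area as |(7·(-28) − 36·18) + (36·(-32) − 0·(-28)) + (0·(-5) − (-13)·(-32)) + ((-13)·21 − (-6)·(-5)) + ((-6)·18 − 7·21)| = 2970, so the area is 1485.

2970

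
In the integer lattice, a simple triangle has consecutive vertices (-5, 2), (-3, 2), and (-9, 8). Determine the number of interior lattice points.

The shoelace formula gives twice the area as |((-5)·2 − (-3)·2) + ((-3)·8 − (-9)·2) + ((-9)·2 − (-5)·8)| = 12, so the area is 6.
Summing gcd(|Δx|,|Δy|) over the edges gives the boundary count: gcd(2,0) + gcd(6,6) + gcd(4,6) = 2+6+2 = 10.
By Pick's theorem A = I + B/2 − 1, so I = 6 − 10/2 + 1 = 2.

2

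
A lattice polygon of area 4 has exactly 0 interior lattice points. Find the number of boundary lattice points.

Pick's theorem gives A = I + B/2 − 1, so B = 2(A − I + 1) = 2(4 − 0 + 1) = 10.

10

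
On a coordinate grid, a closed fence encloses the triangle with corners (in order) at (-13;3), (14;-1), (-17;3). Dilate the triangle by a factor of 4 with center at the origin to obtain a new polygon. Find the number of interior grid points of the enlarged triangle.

By the shoelace formula, twice the signed area is |((-13)·(-1) − 14·3) + (14·3 − (-17)·(-1)) + ((-17)·3 − (-13)·3)| = 16, so the area is 8.
Summing gcd(|Δx|,|Δy|) over the edges gives the boundary count: gcd(27,4) + gcd(31,4) + gcd(4,0) = 1+1+4 = 6.
Scaling by 4 multiplies the area by 4² = 16 (so the new area is 128) and multiplies the boundary lattice-point count by 4, giving 24.
By Pick's theorem, the interior count of the dilated polygon is 128 − 24/2 + 1 = 117.

117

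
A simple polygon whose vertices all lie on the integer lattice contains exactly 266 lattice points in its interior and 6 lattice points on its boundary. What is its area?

By Pick's theorem, A = I + B/2 − 1 = 266 + 6/2 − 1 = 268.

268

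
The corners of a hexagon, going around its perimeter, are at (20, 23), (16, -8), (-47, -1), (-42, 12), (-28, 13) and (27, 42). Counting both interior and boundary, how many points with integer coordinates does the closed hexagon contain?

1748

Using the shoelace formula, 2A = |(20·(-8) − 16·23) + (16·(-1) − (-47)·(-8)) + ((-47)·12 − (-42)·(-1)) + ((-42)·13 − (-28)·12) + ((-28)·42 − 27·13) + (27·23 − 20·42)| = 3482, so the area is 1741.
Along each edge there are gcd(|Δx|,|Δy|)+1 lattice points, so counting each shared vertex once the boundary has gcd(4,31) + gcd(63,7) + gcd(5,13) + gcd(14,1) + gcd(55,29) + gcd(7,19) = 1+7+1+1+1+1 = 12.
Pick's theorem gives I = A − B/2 + 1 = 1741 − 12/2 + 1 = 1736, so the closed region contains I + B = 1736 + 12 = 1748 lattice points.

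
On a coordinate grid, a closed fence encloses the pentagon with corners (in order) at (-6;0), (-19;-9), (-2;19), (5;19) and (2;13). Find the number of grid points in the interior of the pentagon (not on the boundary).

By the shoelace formula, twice the signed area is |((-6)·(-9) − (-19)·0) + ((-19)·19 − (-2)·(-9)) + ((-2)·19 − 5·19) + (5·13 − 2·19) + (2·0 − (-6)·13)| = 353, so the area is 176.5.
Along each edge there are gcd(|Δx|,|Δy|)+1 lattice points, so counting each shared vertex once the boundary has gcd(13,9) + gcd(17,28) + gcd(7,0) + gcd(3,6) + gcd(8,13) = 1+1+7+3+1 = 13.
By Pick's theorem A = I + B/2 − 1, so I = 176.5 − 13/2 + 1 = 171.

171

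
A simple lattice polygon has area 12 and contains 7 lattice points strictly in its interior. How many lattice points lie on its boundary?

12

Pick's theorem gives A = I + B/2 − 1, so B = 2(A − I + 1) = 2(12 − 7 + 1) = 12.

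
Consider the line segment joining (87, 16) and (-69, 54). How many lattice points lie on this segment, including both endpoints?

3

The number of lattice points on a segment between lattice points is gcd(|Δx|,|Δy|) + 1 = gcd(156,38) + 1 = 2 + 1 = 3.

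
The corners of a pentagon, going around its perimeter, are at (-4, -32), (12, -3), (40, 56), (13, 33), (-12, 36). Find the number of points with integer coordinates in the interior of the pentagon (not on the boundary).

Using the shoelace formula, 2A = |((-4)·(-3) − 12·(-32)) + (12·56 − 40·(-3)) + (40·33 − 13·56) + (13·36 − (-12)·33) + ((-12)·(-32) − (-4)·36)| = 3172, so the area is 1586.
Summing gcd(|Δx|,|Δy|) over the edges gives the boundary count: gcd(16,29) + gcd(28,59) + gcd(27,23) + gcd(25,3) + gcd(8,68) = 1+1+1+1+4 = 8.
Pick's theorem gives I = A − B/2 + 1 = 1586 − 8/2 + 1 = 1583.

1583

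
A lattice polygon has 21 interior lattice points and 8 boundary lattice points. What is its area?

24

Pick's theorem states A = I + B/2 − 1, so A = 21 + 8/2 − 1 = 24.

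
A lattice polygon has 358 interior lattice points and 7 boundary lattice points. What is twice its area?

721

Pick's theorem states A = I + B/2 − 1, so A = 358 + 7/2 − 1 = 721/2.
Hence 2A = 721.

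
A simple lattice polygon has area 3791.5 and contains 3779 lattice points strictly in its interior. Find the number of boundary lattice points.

Pick's theorem gives A = I + B/2 − 1, so B = 2(A − I + 1) = 2(3791.5 − 3779 + 1) = 27.

27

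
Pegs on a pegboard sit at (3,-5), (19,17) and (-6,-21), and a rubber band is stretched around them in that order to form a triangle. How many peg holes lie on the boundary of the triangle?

The number of boundary lattice points is Σ gcd(|Δx|,|Δy|) = gcd(16,22) + gcd(25,38) + gcd(9,16) = 2+1+1 = 4.

4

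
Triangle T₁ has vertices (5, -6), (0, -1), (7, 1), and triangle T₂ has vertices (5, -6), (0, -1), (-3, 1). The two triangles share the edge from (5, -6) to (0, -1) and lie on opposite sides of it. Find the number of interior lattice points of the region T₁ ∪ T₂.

The union is the simple quadrilateral with vertices (5, -6), (7, 1), (0, -1), (-3, 1) in order.
By the shoelace formula, twice the signed area is |(5·1 − 7·(-6)) + (7·(-1) − 0·1) + (0·1 − (-3)·(-1)) + ((-3)·(-6) − 5·1)| = 50, so the area is 25.
Summing gcd(|Δx|,|Δy|) over the edges gives the boundary count: gcd(2,7) + gcd(7,2) + gcd(3,2) + gcd(8,7) = 1+1+1+1 = 4.
By Pick's theorem I = A − B/2 + 1 = 25 − 4/2 + 1 = 24.

24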